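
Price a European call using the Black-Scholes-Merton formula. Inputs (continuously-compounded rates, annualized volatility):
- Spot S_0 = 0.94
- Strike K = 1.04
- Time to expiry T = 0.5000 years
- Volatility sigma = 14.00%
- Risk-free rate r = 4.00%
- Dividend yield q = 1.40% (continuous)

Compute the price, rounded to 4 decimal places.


Answer: Price = 0.0099

Derivation:
d1 = (ln(S/K) + (r - q + 0.5*sigma^2) * T) / (sigma * sqrt(T)) = -0.84040769
d2 = d1 - sigma * sqrt(T) = -0.93940264
exp(-rT) = 0.98019867; exp(-qT) = 0.99302444
C = S_0 * exp(-qT) * N(d1) - K * exp(-rT) * N(d2)
N(d1) = 0.20033992; N(d2) = 0.17376203
C = 0.9400 * 0.99302444 * 0.20033992 - 1.0400 * 0.98019867 * 0.17376203 = 0.0099


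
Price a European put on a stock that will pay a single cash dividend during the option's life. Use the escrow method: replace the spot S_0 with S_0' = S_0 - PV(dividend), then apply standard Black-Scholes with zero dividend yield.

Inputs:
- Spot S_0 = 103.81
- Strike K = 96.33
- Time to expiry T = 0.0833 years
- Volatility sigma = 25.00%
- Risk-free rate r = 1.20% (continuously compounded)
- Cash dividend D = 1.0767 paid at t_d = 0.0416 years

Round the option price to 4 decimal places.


PV(D) = D * exp(-r * t_d) = 1.0767 * 0.99950092 = 1.07616265
S_0' = S_0 - PV(D) = 103.8100 - 1.07616265 = 102.73383735
d1 = (ln(S_0'/K) + (r + sigma^2/2)*T) / (sigma*sqrt(T)) = 0.94193171
d2 = d1 - sigma*sqrt(T) = 0.86977736
exp(-rT) = 0.99900090
N(-d1) = 0.17311380; N(-d2) = 0.19221104
P = K * exp(-rT) * N(-d2) - S_0' * N(-d1) = 96.3300 * 0.99900090 * 0.19221104 - 102.73383735 * 0.17311380 = 0.7125

Answer: Price = 0.7125


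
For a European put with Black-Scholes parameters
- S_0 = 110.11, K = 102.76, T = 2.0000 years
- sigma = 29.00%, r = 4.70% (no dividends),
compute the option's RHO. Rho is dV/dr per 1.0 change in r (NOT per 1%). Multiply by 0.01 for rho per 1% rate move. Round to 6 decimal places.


Answer: Rho = -79.255437

Derivation:
d1 = 0.6027078143; d2 = 0.1925858812
phi(d1) = 0.3326824366; exp(-qT) = 1.0000000000; exp(-rT) = 0.9102827622
N(-d2) = 0.4236416516
Rho = -K*T*exp(-rT)*N(-d2) = -102.7600 * 2.0000 * 0.9102827622 * 0.4236416516 = -79.255437


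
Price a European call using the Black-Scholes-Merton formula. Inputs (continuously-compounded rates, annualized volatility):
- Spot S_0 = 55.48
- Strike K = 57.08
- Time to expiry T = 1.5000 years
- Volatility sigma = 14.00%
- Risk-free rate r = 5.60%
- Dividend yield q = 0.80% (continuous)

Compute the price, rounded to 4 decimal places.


d1 = (ln(S/K) + (r - q + 0.5*sigma^2) * T) / (sigma * sqrt(T)) = 0.33983056
d2 = d1 - sigma * sqrt(T) = 0.16836628
exp(-rT) = 0.91943126; exp(-qT) = 0.98807171
C = S_0 * exp(-qT) * N(d1) - K * exp(-rT) * N(d2)
N(d1) = 0.63300793; N(d2) = 0.56685243
C = 55.4800 * 0.98807171 * 0.63300793 - 57.0800 * 0.91943126 * 0.56685243 = 4.9513

Answer: Price = 4.9513


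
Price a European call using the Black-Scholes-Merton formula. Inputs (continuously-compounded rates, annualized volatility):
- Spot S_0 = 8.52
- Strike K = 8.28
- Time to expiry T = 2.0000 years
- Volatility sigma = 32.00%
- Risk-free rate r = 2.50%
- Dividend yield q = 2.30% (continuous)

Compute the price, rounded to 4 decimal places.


Answer: Price = 1.5673

Derivation:
d1 = (ln(S/K) + (r - q + 0.5*sigma^2) * T) / (sigma * sqrt(T)) = 0.29825183
d2 = d1 - sigma * sqrt(T) = -0.15429651
exp(-rT) = 0.95122942; exp(-qT) = 0.95504196
C = S_0 * exp(-qT) * N(d1) - K * exp(-rT) * N(d2)
N(d1) = 0.61724452; N(d2) = 0.43868798
C = 8.5200 * 0.95504196 * 0.61724452 - 8.2800 * 0.95122942 * 0.43868798 = 1.5673


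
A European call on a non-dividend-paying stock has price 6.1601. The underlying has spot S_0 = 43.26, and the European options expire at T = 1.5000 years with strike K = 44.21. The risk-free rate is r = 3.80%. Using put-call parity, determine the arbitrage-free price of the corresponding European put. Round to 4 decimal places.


Answer: Put price = 4.6606

Derivation:
Put-call parity: C - P = S_0 * exp(-qT) - K * exp(-rT).
S_0 * exp(-qT) = 43.2600 * 1.00000000 = 43.26000000
K * exp(-rT) = 44.2100 * 0.94459407 = 41.76050381
P = C - S*exp(-qT) + K*exp(-rT)
P = 6.1601 - 43.26000000 + 41.76050381 = 4.6606


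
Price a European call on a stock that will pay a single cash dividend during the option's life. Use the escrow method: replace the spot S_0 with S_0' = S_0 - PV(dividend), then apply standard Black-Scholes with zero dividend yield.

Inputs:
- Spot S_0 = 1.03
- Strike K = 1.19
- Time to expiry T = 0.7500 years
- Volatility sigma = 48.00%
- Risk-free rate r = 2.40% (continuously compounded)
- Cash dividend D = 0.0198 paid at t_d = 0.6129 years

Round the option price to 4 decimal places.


PV(D) = D * exp(-r * t_d) = 0.0198 * 0.98539806 = 0.01951088
S_0' = S_0 - PV(D) = 1.0300 - 0.01951088 = 1.01048912
d1 = (ln(S_0'/K) + (r + sigma^2/2)*T) / (sigma*sqrt(T)) = -0.14221777
d2 = d1 - sigma*sqrt(T) = -0.55790997
exp(-rT) = 0.98216103
N(d1) = 0.44345400; N(d2) = 0.28845293
C = S_0' * N(d1) - K * exp(-rT) * N(d2) = 1.01048912 * 0.44345400 - 1.1900 * 0.98216103 * 0.28845293 = 0.1110

Answer: Price = 0.1110


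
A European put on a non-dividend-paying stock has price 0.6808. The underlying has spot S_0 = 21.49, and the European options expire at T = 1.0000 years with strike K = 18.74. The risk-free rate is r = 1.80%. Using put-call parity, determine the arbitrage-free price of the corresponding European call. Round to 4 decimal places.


Answer: Call price = 3.7651

Derivation:
Put-call parity: C - P = S_0 * exp(-qT) - K * exp(-rT).
S_0 * exp(-qT) = 21.4900 * 1.00000000 = 21.49000000
K * exp(-rT) = 18.7400 * 0.98216103 = 18.40569775
C = P + S*exp(-qT) - K*exp(-rT)
C = 0.6808 + 21.49000000 - 18.40569775 = 3.7651


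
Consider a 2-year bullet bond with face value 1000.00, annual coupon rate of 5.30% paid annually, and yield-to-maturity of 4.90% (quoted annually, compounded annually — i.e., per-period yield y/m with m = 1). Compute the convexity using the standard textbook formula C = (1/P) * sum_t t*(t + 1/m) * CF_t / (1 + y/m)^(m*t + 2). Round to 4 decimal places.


Coupon per period c = face * coupon_rate / m = 53.000000
Periods per year m = 1; per-period yield y/m = 0.049000
Number of cashflows N = 2
Cashflows (t years, CF_t, discount factor 1/(1+y/m)^(m*t), PV):
  t = 1.0000: CF_t = 53.000000, DF = 0.953289, PV = 50.524309
  t = 2.0000: CF_t = 1053.000000, DF = 0.908760, PV = 956.923885
Price P = sum_t PV_t = 1007.448194
Convexity numerator sum_t t*(t + 1/m) * CF_t / (1+y/m)^(m*t + 2):
  t = 1.0000: term = 91.828904
  t = 2.0000: term = 5217.682745
Convexity = (1/P) * sum = 5309.511649 / 1007.448194 = 5.270258

Answer: Convexity = 5.2703


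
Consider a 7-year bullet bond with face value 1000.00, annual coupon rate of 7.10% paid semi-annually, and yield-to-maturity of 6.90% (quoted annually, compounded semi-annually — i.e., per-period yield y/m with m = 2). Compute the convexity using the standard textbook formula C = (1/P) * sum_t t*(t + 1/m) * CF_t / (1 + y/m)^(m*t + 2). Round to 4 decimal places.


Coupon per period c = face * coupon_rate / m = 35.500000
Periods per year m = 2; per-period yield y/m = 0.034500
Number of cashflows N = 14
Cashflows (t years, CF_t, discount factor 1/(1+y/m)^(m*t), PV):
  t = 0.5000: CF_t = 35.500000, DF = 0.966651, PV = 34.316095
  t = 1.0000: CF_t = 35.500000, DF = 0.934413, PV = 33.171672
  t = 1.5000: CF_t = 35.500000, DF = 0.903251, PV = 32.065415
  t = 2.0000: CF_t = 35.500000, DF = 0.873128, PV = 30.996051
  t = 2.5000: CF_t = 35.500000, DF = 0.844010, PV = 29.962350
  t = 3.0000: CF_t = 35.500000, DF = 0.815863, PV = 28.963123
  t = 3.5000: CF_t = 35.500000, DF = 0.788654, PV = 27.997219
  t = 4.0000: CF_t = 35.500000, DF = 0.762353, PV = 27.063527
  t = 4.5000: CF_t = 35.500000, DF = 0.736929, PV = 26.160973
  t = 5.0000: CF_t = 35.500000, DF = 0.712353, PV = 25.288519
  t = 5.5000: CF_t = 35.500000, DF = 0.688596, PV = 24.445161
  t = 6.0000: CF_t = 35.500000, DF = 0.665632, PV = 23.629929
  t = 6.5000: CF_t = 35.500000, DF = 0.643433, PV = 22.841884
  t = 7.0000: CF_t = 1035.500000, DF = 0.621975, PV = 644.055322
Price P = sum_t PV_t = 1010.957241
Convexity numerator sum_t t*(t + 1/m) * CF_t / (1+y/m)^(m*t + 2):
  t = 0.5000: term = 16.032708
  t = 1.0000: term = 46.494077
  t = 1.5000: term = 89.887051
  t = 2.0000: term = 144.815613
  t = 2.5000: term = 209.979139
  t = 3.0000: term = 284.167033
  t = 3.5000: term = 366.253627
  t = 4.0000: term = 455.193349
  t = 4.5000: term = 550.016130
  t = 5.0000: term = 649.823042
  t = 5.5000: term = 753.782166
  t = 6.0000: term = 861.124667
  t = 6.5000: term = 971.141078
  t = 7.0000: term = 31595.227484
Convexity = (1/P) * sum = 36993.937164 / 1010.957241 = 36.592979

Answer: Convexity = 36.5930


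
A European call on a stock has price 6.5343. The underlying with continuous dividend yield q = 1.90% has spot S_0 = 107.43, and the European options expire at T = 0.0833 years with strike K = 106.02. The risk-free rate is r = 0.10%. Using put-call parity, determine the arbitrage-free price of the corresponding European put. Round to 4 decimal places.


Answer: Put price = 5.2854

Derivation:
Put-call parity: C - P = S_0 * exp(-qT) - K * exp(-rT).
S_0 * exp(-qT) = 107.4300 * 0.99841855 = 107.26010502
K * exp(-rT) = 106.0200 * 0.99991670 = 106.01116890
P = C - S*exp(-qT) + K*exp(-rT)
P = 6.5343 - 107.26010502 + 106.01116890 = 5.2854


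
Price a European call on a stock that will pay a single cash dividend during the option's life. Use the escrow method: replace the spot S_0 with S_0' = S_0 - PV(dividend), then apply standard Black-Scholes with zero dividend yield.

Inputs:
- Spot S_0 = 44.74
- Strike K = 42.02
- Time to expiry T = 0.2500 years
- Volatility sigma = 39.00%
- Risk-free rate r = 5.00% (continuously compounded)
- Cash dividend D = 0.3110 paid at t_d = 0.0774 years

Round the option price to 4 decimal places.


PV(D) = D * exp(-r * t_d) = 0.3110 * 0.99613748 = 0.30979876
S_0' = S_0 - PV(D) = 44.7400 - 0.30979876 = 44.43020124
d1 = (ln(S_0'/K) + (r + sigma^2/2)*T) / (sigma*sqrt(T)) = 0.44762180
d2 = d1 - sigma*sqrt(T) = 0.25262180
exp(-rT) = 0.98757780
N(d1) = 0.67278692; N(d2) = 0.59971976
C = S_0' * N(d1) - K * exp(-rT) * N(d2) = 44.43020124 * 0.67278692 - 42.0200 * 0.98757780 * 0.59971976 = 5.0049

Answer: Price = 5.0049


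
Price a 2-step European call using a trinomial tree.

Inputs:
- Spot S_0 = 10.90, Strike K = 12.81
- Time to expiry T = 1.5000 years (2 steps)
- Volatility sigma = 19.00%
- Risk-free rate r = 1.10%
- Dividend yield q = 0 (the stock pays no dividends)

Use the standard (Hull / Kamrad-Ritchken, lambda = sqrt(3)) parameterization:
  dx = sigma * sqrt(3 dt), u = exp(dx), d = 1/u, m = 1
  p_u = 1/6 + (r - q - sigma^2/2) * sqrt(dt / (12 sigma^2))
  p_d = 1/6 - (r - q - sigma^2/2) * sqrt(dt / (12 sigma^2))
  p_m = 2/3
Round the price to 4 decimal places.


Answer: Price = V(0,0) = 0.5052

Derivation:
dt = T/N = 0.750000; dx = sigma*sqrt(3*dt) = 0.285000
u = exp(dx) = 1.329762; d = 1/u = 0.752014
p_u = 0.157390, p_m = 0.666667, p_d = 0.175943
Discount per step: exp(-r*dt) = 0.991784
Stock lattice S(k, j) with j the centered position index:
  k=0: S(0,+0) = 10.9000
  k=1: S(1,-1) = 8.1970; S(1,+0) = 10.9000; S(1,+1) = 14.4944
  k=2: S(2,-2) = 6.1642; S(2,-1) = 8.1970; S(2,+0) = 10.9000; S(2,+1) = 14.4944; S(2,+2) = 19.2741
Terminal payoffs V(N, j) = max(S_T - K, 0):
  V(2,-2) = 0.000000; V(2,-1) = 0.000000; V(2,+0) = 0.000000; V(2,+1) = 1.684406; V(2,+2) = 6.464111
Backward induction: V(k, j) = exp(-r*dt) * [p_u * V(k+1, j+1) + p_m * V(k+1, j) + p_d * V(k+1, j-1)]
  V(1,-1) = exp(-r*dt) * [p_u*0.000000 + p_m*0.000000 + p_d*0.000000] = 0.000000
  V(1,+0) = exp(-r*dt) * [p_u*1.684406 + p_m*0.000000 + p_d*0.000000] = 0.262931
  V(1,+1) = exp(-r*dt) * [p_u*6.464111 + p_m*1.684406 + p_d*0.000000] = 2.122741
  V(0,+0) = exp(-r*dt) * [p_u*2.122741 + p_m*0.262931 + p_d*0.000000] = 0.505201


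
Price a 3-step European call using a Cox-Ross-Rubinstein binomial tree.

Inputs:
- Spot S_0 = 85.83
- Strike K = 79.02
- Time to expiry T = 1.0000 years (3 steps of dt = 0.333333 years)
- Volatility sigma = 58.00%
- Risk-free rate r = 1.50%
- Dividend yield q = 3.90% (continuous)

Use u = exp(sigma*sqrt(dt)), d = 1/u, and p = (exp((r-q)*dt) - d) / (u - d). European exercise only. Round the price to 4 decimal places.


dt = T/N = 0.333333
u = exp(sigma*sqrt(dt)) = 1.397749; d = 1/u = 0.715436
p = (exp((r-q)*dt) - d) / (u - d) = 0.405380
Discount per step: exp(-r*dt) = 0.995012
Stock lattice S(k, i) with i counting down-moves:
  k=0: S(0,0) = 85.8300
  k=1: S(1,0) = 119.9688; S(1,1) = 61.4059
  k=2: S(2,0) = 167.6863; S(2,1) = 85.8300; S(2,2) = 43.9320
  k=3: S(3,0) = 234.3834; S(3,1) = 119.9688; S(3,2) = 61.4059; S(3,3) = 31.4305
Terminal payoffs V(N, i) = max(S_T - K, 0):
  V(3,0) = 155.363360; V(3,1) = 40.948805; V(3,2) = 0.000000; V(3,3) = 0.000000
Backward induction: V(k, i) = exp(-r*dt) * [p * V(k+1, i) + (1-p) * V(k+1, i+1)].
  V(2,0) = exp(-r*dt) * [p*155.363360 + (1-p)*40.948805] = 86.894590
  V(2,1) = exp(-r*dt) * [p*40.948805 + (1-p)*0.000000] = 16.517025
  V(2,2) = exp(-r*dt) * [p*0.000000 + (1-p)*0.000000] = 0.000000
  V(1,0) = exp(-r*dt) * [p*86.894590 + (1-p)*16.517025] = 44.821995
  V(1,1) = exp(-r*dt) * [p*16.517025 + (1-p)*0.000000] = 6.662273
  V(0,0) = exp(-r*dt) * [p*44.821995 + (1-p)*6.662273] = 22.021071

Answer: Price = V(0,0) = 22.0211


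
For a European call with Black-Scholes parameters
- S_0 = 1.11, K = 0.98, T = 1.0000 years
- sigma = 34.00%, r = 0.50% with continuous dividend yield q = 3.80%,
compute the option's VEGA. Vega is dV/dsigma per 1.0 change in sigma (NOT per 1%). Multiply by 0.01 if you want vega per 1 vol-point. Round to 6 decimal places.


Answer: Vega = 0.387100

Derivation:
d1 = 0.4393021254; d2 = 0.0993021254
phi(d1) = 0.3622460102; exp(-qT) = 0.9627129409; exp(-rT) = 0.9950124792
Vega = S * exp(-qT) * phi(d1) * sqrt(T) = 1.1100 * 0.9627129409 * 0.3622460102 * 1.0000000000 = 0.387100


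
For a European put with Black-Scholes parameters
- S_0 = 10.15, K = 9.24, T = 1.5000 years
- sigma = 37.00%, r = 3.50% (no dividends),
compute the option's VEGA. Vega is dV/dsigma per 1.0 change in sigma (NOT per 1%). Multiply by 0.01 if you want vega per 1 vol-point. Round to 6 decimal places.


Answer: Vega = 4.263856

Derivation:
d1 = 0.5497158559; d2 = 0.0965602535
phi(d1) = 0.3429974404; exp(-qT) = 1.0000000000; exp(-rT) = 0.9488543211
Vega = S * exp(-qT) * phi(d1) * sqrt(T) = 10.1500 * 1.0000000000 * 0.3429974404 * 1.2247448714 = 4.263856


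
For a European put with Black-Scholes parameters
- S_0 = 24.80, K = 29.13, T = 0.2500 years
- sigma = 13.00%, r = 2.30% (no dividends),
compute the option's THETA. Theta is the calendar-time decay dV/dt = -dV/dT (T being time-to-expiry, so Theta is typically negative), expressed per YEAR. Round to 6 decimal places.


d1 = -2.3548064277; d2 = -2.4198064277
phi(d1) = 0.0249346921; exp(-qT) = 1.0000000000; exp(-rT) = 0.9942664996
Theta = -S*exp(-qT)*phi(d1)*sigma/(2*sqrt(T)) + r*K*exp(-rT)*N(-d2) - q*S*exp(-qT)*N(-d1)
N(-d1) = 0.9907338216; N(-d2) = 0.9922356145; sqrt(T) = 0.5000000000
Term 1 = -24.8000 * 1.0000000000 * 0.0249346921 * 0.1300 / (2 * 0.5000000000) = -0.0803894473
Term 2 = 0.0230 * 29.1300 * 0.9942664996 * 0.9922356145 = 0.6609763774
Term 3 = 0 (no dividend yield, q = 0)
Theta = -0.0803894473 + (0.6609763774) + (0.0000000000) = 0.580587

Answer: Theta = 0.580587


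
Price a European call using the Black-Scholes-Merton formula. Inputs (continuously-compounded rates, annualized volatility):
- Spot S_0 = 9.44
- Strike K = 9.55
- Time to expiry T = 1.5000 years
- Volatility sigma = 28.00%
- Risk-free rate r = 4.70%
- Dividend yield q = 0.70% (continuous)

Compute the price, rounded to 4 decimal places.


Answer: Price = 1.4747

Derivation:
d1 = (ln(S/K) + (r - q + 0.5*sigma^2) * T) / (sigma * sqrt(T)) = 0.31264478
d2 = d1 - sigma * sqrt(T) = -0.03028378
exp(-rT) = 0.93192774; exp(-qT) = 0.98955493
C = S_0 * exp(-qT) * N(d1) - K * exp(-rT) * N(d2)
N(d1) = 0.62272472; N(d2) = 0.48792036
C = 9.4400 * 0.98955493 * 0.62272472 - 9.5500 * 0.93192774 * 0.48792036 = 1.4747


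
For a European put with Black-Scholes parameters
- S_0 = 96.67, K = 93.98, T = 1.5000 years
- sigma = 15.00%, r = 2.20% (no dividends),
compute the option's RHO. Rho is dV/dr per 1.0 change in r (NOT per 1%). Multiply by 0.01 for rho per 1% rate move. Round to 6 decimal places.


Answer: Rho = -55.188596

Derivation:
d1 = 0.4251014483; d2 = 0.2413897176
phi(d1) = 0.3644761529; exp(-qT) = 1.0000000000; exp(-rT) = 0.9675385596
N(-d2) = 0.4046265407
Rho = -K*T*exp(-rT)*N(-d2) = -93.9800 * 1.5000 * 0.9675385596 * 0.4046265407 = -55.188596


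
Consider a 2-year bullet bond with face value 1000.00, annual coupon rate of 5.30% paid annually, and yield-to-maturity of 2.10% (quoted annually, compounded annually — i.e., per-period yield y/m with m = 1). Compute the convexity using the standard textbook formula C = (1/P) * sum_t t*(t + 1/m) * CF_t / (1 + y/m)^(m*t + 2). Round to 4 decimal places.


Coupon per period c = face * coupon_rate / m = 53.000000
Periods per year m = 1; per-period yield y/m = 0.021000
Number of cashflows N = 2
Cashflows (t years, CF_t, discount factor 1/(1+y/m)^(m*t), PV):
  t = 1.0000: CF_t = 53.000000, DF = 0.979432, PV = 51.909892
  t = 2.0000: CF_t = 1053.000000, DF = 0.959287, PV = 1010.129110
Price P = sum_t PV_t = 1062.039003
Convexity numerator sum_t t*(t + 1/m) * CF_t / (1+y/m)^(m*t + 2):
  t = 1.0000: term = 99.592960
  t = 2.0000: term = 5814.021765
Convexity = (1/P) * sum = 5913.614725 / 1062.039003 = 5.568171

Answer: Convexity = 5.5682


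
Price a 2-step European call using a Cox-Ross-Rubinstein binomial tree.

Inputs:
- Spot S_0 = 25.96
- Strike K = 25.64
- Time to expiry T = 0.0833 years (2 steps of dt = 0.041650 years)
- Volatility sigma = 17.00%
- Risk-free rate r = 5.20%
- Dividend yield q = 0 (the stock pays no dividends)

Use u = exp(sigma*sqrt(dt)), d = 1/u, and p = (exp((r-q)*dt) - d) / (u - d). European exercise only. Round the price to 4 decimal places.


Answer: Price = V(0,0) = 0.7532

Derivation:
dt = T/N = 0.041650
u = exp(sigma*sqrt(dt)) = 1.035303; d = 1/u = 0.965901
p = (exp((r-q)*dt) - d) / (u - d) = 0.522568
Discount per step: exp(-r*dt) = 0.997837
Stock lattice S(k, i) with i counting down-moves:
  k=0: S(0,0) = 25.9600
  k=1: S(1,0) = 26.8765; S(1,1) = 25.0748
  k=2: S(2,0) = 27.8253; S(2,1) = 25.9600; S(2,2) = 24.2198
Terminal payoffs V(N, i) = max(S_T - K, 0):
  V(2,0) = 2.185287; V(2,1) = 0.320000; V(2,2) = 0.000000
Backward induction: V(k, i) = exp(-r*dt) * [p * V(k+1, i) + (1-p) * V(k+1, i+1)].
  V(1,0) = exp(-r*dt) * [p*2.185287 + (1-p)*0.320000] = 1.291938
  V(1,1) = exp(-r*dt) * [p*0.320000 + (1-p)*0.000000] = 0.166860
  V(0,0) = exp(-r*dt) * [p*1.291938 + (1-p)*0.166860] = 0.753156


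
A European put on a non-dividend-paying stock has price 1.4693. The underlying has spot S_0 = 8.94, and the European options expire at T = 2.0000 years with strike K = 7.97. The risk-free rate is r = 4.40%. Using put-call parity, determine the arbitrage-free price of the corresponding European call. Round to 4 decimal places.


Put-call parity: C - P = S_0 * exp(-qT) - K * exp(-rT).
S_0 * exp(-qT) = 8.9400 * 1.00000000 = 8.94000000
K * exp(-rT) = 7.9700 * 0.91576088 = 7.29861419
C = P + S*exp(-qT) - K*exp(-rT)
C = 1.4693 + 8.94000000 - 7.29861419 = 3.1107

Answer: Call price = 3.1107


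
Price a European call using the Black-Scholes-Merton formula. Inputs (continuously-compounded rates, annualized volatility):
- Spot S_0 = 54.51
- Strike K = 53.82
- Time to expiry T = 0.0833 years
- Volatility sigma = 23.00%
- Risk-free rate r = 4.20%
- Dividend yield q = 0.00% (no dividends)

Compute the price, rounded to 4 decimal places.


Answer: Price = 1.9133

Derivation:
d1 = (ln(S/K) + (r - q + 0.5*sigma^2) * T) / (sigma * sqrt(T)) = 0.27779986
d2 = d1 - sigma * sqrt(T) = 0.21141786
exp(-rT) = 0.99650751; exp(-qT) = 1.00000000
C = S_0 * exp(-qT) * N(d1) - K * exp(-rT) * N(d2)
N(d1) = 0.60941700; N(d2) = 0.58371939
C = 54.5100 * 1.00000000 * 0.60941700 - 53.8200 * 0.99650751 * 0.58371939 = 1.9133


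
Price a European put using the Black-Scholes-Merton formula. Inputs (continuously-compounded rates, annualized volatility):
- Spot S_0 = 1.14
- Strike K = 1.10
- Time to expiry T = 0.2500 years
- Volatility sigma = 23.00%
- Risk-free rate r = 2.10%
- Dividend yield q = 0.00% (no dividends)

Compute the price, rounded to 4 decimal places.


d1 = (ln(S/K) + (r - q + 0.5*sigma^2) * T) / (sigma * sqrt(T)) = 0.41374420
d2 = d1 - sigma * sqrt(T) = 0.29874420
exp(-rT) = 0.99476376; exp(-qT) = 1.00000000
P = K * exp(-rT) * N(-d2) - S_0 * exp(-qT) * N(-d1)
N(-d1) = 0.33953073; N(-d2) = 0.38256762
P = 1.1000 * 0.99476376 * 0.38256762 - 1.1400 * 1.00000000 * 0.33953073 = 0.0316

Answer: Price = 0.0316


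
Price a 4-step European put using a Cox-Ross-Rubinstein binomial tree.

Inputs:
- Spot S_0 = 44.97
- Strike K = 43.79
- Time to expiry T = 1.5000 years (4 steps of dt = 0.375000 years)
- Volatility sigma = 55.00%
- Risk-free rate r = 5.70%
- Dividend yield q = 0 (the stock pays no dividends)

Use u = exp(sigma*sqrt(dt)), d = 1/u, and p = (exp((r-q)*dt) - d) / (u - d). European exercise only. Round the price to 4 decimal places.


dt = T/N = 0.375000
u = exp(sigma*sqrt(dt)) = 1.400466; d = 1/u = 0.714048
p = (exp((r-q)*dt) - d) / (u - d) = 0.448061
Discount per step: exp(-r*dt) = 0.978852
Stock lattice S(k, i) with i counting down-moves:
  k=0: S(0,0) = 44.9700
  k=1: S(1,0) = 62.9789; S(1,1) = 32.1107
  k=2: S(2,0) = 88.1999; S(2,1) = 44.9700; S(2,2) = 22.9286
  k=3: S(3,0) = 123.5209; S(3,1) = 62.9789; S(3,2) = 32.1107; S(3,3) = 16.3721
  k=4: S(4,0) = 172.9867; S(4,1) = 88.1999; S(4,2) = 44.9700; S(4,3) = 22.9286; S(4,4) = 11.6905
Terminal payoffs V(N, i) = max(K - S_T, 0):
  V(4,0) = 0.000000; V(4,1) = 0.000000; V(4,2) = 0.000000; V(4,3) = 20.861380; V(4,4) = 32.099504
Backward induction: V(k, i) = exp(-r*dt) * [p * V(k+1, i) + (1-p) * V(k+1, i+1)].
  V(3,0) = exp(-r*dt) * [p*0.000000 + (1-p)*0.000000] = 0.000000
  V(3,1) = exp(-r*dt) * [p*0.000000 + (1-p)*0.000000] = 0.000000
  V(3,2) = exp(-r*dt) * [p*0.000000 + (1-p)*20.861380] = 11.270705
  V(3,3) = exp(-r*dt) * [p*20.861380 + (1-p)*32.099504] = 26.491782
  V(2,0) = exp(-r*dt) * [p*0.000000 + (1-p)*0.000000] = 0.000000
  V(2,1) = exp(-r*dt) * [p*0.000000 + (1-p)*11.270705] = 6.089185
  V(2,2) = exp(-r*dt) * [p*11.270705 + (1-p)*26.491782] = 19.255789
  V(1,0) = exp(-r*dt) * [p*0.000000 + (1-p)*6.089185] = 3.289783
  V(1,1) = exp(-r*dt) * [p*6.089185 + (1-p)*19.255789] = 13.073885
  V(0,0) = exp(-r*dt) * [p*3.289783 + (1-p)*13.073885] = 8.506233

Answer: Price = V(0,0) = 8.5062


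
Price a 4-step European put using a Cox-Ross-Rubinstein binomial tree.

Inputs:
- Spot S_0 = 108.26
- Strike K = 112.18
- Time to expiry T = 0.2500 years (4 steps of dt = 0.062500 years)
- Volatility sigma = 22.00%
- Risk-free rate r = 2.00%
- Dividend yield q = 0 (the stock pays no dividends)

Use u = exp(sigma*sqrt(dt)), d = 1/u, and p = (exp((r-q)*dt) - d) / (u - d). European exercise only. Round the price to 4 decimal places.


Answer: Price = V(0,0) = 6.8824

Derivation:
dt = T/N = 0.062500
u = exp(sigma*sqrt(dt)) = 1.056541; d = 1/u = 0.946485
p = (exp((r-q)*dt) - d) / (u - d) = 0.497618
Discount per step: exp(-r*dt) = 0.998751
Stock lattice S(k, i) with i counting down-moves:
  k=0: S(0,0) = 108.2600
  k=1: S(1,0) = 114.3811; S(1,1) = 102.4665
  k=2: S(2,0) = 120.8483; S(2,1) = 108.2600; S(2,2) = 96.9830
  k=3: S(3,0) = 127.6811; S(3,1) = 114.3811; S(3,2) = 102.4665; S(3,3) = 91.7930
  k=4: S(4,0) = 134.9003; S(4,1) = 120.8483; S(4,2) = 108.2600; S(4,3) = 96.9830; S(4,4) = 86.8807
Terminal payoffs V(N, i) = max(K - S_T, 0):
  V(4,0) = 0.000000; V(4,1) = 0.000000; V(4,2) = 3.920000; V(4,3) = 15.196997; V(4,4) = 25.299315
Backward induction: V(k, i) = exp(-r*dt) * [p * V(k+1, i) + (1-p) * V(k+1, i+1)].
  V(3,0) = exp(-r*dt) * [p*0.000000 + (1-p)*0.000000] = 0.000000
  V(3,1) = exp(-r*dt) * [p*0.000000 + (1-p)*3.920000] = 1.966875
  V(3,2) = exp(-r*dt) * [p*3.920000 + (1-p)*15.196997] = 9.573380
  V(3,3) = exp(-r*dt) * [p*15.196997 + (1-p)*25.299315] = 20.246890
  V(2,0) = exp(-r*dt) * [p*0.000000 + (1-p)*1.966875] = 0.986888
  V(2,1) = exp(-r*dt) * [p*1.966875 + (1-p)*9.573380] = 5.781012
  V(2,2) = exp(-r*dt) * [p*9.573380 + (1-p)*20.246890] = 14.916897
  V(1,0) = exp(-r*dt) * [p*0.986888 + (1-p)*5.781012] = 3.391126
  V(1,1) = exp(-r*dt) * [p*5.781012 + (1-p)*14.916897] = 10.357757
  V(0,0) = exp(-r*dt) * [p*3.391126 + (1-p)*10.357757] = 6.882424


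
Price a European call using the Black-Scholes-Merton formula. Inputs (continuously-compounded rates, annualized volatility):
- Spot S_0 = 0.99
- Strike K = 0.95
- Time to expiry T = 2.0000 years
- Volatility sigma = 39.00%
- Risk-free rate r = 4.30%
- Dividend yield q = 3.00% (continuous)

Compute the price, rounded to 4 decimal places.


d1 = (ln(S/K) + (r - q + 0.5*sigma^2) * T) / (sigma * sqrt(T)) = 0.39768947
d2 = d1 - sigma * sqrt(T) = -0.15385382
exp(-rT) = 0.91759423; exp(-qT) = 0.94176453
C = S_0 * exp(-qT) * N(d1) - K * exp(-rT) * N(d2)
N(d1) = 0.65457045; N(d2) = 0.43886250
C = 0.9900 * 0.94176453 * 0.65457045 - 0.9500 * 0.91759423 * 0.43886250 = 0.2277

Answer: Price = 0.2277


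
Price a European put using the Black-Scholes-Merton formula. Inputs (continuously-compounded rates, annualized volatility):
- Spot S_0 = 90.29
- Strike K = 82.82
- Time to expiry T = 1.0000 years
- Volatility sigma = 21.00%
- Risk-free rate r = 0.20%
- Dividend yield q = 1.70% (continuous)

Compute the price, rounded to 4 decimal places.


d1 = (ln(S/K) + (r - q + 0.5*sigma^2) * T) / (sigma * sqrt(T)) = 0.44479588
d2 = d1 - sigma * sqrt(T) = 0.23479588
exp(-rT) = 0.99800200; exp(-qT) = 0.98314368
P = K * exp(-rT) * N(-d2) - S_0 * exp(-qT) * N(-d1)
N(-d1) = 0.32823364; N(-d2) = 0.40718358
P = 82.8200 * 0.99800200 * 0.40718358 - 90.2900 * 0.98314368 * 0.32823364 = 4.5189

Answer: Price = 4.5189


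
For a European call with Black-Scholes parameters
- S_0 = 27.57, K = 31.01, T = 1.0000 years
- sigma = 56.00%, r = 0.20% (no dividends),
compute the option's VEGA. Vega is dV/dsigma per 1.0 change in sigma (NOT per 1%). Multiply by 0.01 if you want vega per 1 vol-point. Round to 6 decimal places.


Answer: Vega = 10.969085

Derivation:
d1 = 0.0736044499; d2 = -0.4863955501
phi(d1) = 0.3978630849; exp(-qT) = 1.0000000000; exp(-rT) = 0.9980019987
Vega = S * exp(-qT) * phi(d1) * sqrt(T) = 27.5700 * 1.0000000000 * 0.3978630849 * 1.0000000000 = 10.969085


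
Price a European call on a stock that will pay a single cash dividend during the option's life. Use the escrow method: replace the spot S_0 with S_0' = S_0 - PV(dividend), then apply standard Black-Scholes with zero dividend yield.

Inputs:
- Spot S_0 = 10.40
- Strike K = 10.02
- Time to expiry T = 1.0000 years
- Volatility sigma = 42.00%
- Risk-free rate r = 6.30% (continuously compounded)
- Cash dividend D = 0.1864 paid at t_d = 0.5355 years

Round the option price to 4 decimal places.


Answer: Price = 2.0693

Derivation:
PV(D) = D * exp(-r * t_d) = 0.1864 * 0.96682623 = 0.18021641
S_0' = S_0 - PV(D) = 10.4000 - 0.18021641 = 10.21978359
d1 = (ln(S_0'/K) + (r + sigma^2/2)*T) / (sigma*sqrt(T)) = 0.40700551
d2 = d1 - sigma*sqrt(T) = -0.01299449
exp(-rT) = 0.93894347
N(d1) = 0.65799803; N(d2) = 0.49481609
C = S_0' * N(d1) - K * exp(-rT) * N(d2) = 10.21978359 * 0.65799803 - 10.0200 * 0.93894347 * 0.49481609 = 2.0693


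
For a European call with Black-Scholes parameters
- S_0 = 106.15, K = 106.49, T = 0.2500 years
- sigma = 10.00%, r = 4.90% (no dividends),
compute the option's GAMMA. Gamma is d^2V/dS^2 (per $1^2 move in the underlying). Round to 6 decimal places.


Answer: Gamma = 0.073587

Derivation:
d1 = 0.2060420824; d2 = 0.1560420824
phi(d1) = 0.3905633078; exp(-qT) = 1.0000000000; exp(-rT) = 0.9878247258
Gamma = exp(-qT) * phi(d1) / (S * sigma * sqrt(T)) = 1.0000000000 * 0.3905633078 / (106.1500 * 0.1000 * 0.5000000000) = 0.073587


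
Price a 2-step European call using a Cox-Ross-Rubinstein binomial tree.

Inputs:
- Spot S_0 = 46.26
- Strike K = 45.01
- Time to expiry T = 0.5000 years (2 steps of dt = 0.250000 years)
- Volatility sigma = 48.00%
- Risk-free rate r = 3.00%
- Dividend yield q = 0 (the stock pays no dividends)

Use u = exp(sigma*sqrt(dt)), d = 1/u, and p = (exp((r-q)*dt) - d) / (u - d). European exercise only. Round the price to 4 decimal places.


dt = T/N = 0.250000
u = exp(sigma*sqrt(dt)) = 1.271249; d = 1/u = 0.786628
p = (exp((r-q)*dt) - d) / (u - d) = 0.455821
Discount per step: exp(-r*dt) = 0.992528
Stock lattice S(k, i) with i counting down-moves:
  k=0: S(0,0) = 46.2600
  k=1: S(1,0) = 58.8080; S(1,1) = 36.3894
  k=2: S(2,0) = 74.7596; S(2,1) = 46.2600; S(2,2) = 28.6249
Terminal payoffs V(N, i) = max(S_T - K, 0):
  V(2,0) = 29.749602; V(2,1) = 1.250000; V(2,2) = 0.000000
Backward induction: V(k, i) = exp(-r*dt) * [p * V(k+1, i) + (1-p) * V(k+1, i+1)].
  V(1,0) = exp(-r*dt) * [p*29.749602 + (1-p)*1.250000] = 14.134298
  V(1,1) = exp(-r*dt) * [p*1.250000 + (1-p)*0.000000] = 0.565518
  V(0,0) = exp(-r*dt) * [p*14.134298 + (1-p)*0.565518] = 6.700008

Answer: Price = V(0,0) = 6.7000


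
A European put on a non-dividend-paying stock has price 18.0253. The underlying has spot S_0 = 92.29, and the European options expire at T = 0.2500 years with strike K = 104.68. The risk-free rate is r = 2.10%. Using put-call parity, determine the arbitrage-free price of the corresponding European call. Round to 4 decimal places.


Answer: Call price = 6.1834

Derivation:
Put-call parity: C - P = S_0 * exp(-qT) - K * exp(-rT).
S_0 * exp(-qT) = 92.2900 * 1.00000000 = 92.29000000
K * exp(-rT) = 104.6800 * 0.99476376 = 104.13187010
C = P + S*exp(-qT) - K*exp(-rT)
C = 18.0253 + 92.29000000 - 104.13187010 = 6.1834


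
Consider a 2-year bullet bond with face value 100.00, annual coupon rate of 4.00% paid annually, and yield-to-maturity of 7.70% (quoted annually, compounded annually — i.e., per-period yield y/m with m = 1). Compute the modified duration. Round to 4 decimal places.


Answer: Modified duration = 1.8201

Derivation:
Coupon per period c = face * coupon_rate / m = 4.000000
Periods per year m = 1; per-period yield y/m = 0.077000
Number of cashflows N = 2
Cashflows (t years, CF_t, discount factor 1/(1+y/m)^(m*t), PV):
  t = 1.0000: CF_t = 4.000000, DF = 0.928505, PV = 3.714020
  t = 2.0000: CF_t = 104.000000, DF = 0.862122, PV = 89.660660
Price P = sum_t PV_t = 93.374681
First compute Macaulay numerator sum_t t * PV_t:
  t * PV_t at t = 1.0000: 3.714020
  t * PV_t at t = 2.0000: 179.321321
Macaulay duration D = 183.035341 / 93.374681 = 1.960225
Modified duration = D / (1 + y/m) = 1.960225 / (1 + 0.077000) = 1.820079


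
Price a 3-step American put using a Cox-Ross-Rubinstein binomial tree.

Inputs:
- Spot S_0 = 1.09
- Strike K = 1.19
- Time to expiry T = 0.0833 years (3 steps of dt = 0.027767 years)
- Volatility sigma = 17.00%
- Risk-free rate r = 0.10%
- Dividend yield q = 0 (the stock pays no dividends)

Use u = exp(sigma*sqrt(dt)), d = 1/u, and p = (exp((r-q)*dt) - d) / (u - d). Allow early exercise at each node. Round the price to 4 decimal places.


dt = T/N = 0.027767
u = exp(sigma*sqrt(dt)) = 1.028733; d = 1/u = 0.972070
p = (exp((r-q)*dt) - d) / (u - d) = 0.493409
Discount per step: exp(-r*dt) = 0.999972
Stock lattice S(k, i) with i counting down-moves:
  k=0: S(0,0) = 1.0900
  k=1: S(1,0) = 1.1213; S(1,1) = 1.0596
  k=2: S(2,0) = 1.1535; S(2,1) = 1.0900; S(2,2) = 1.0300
  k=3: S(3,0) = 1.1867; S(3,1) = 1.1213; S(3,2) = 1.0596; S(3,3) = 1.0012
Terminal payoffs V(N, i) = max(K - S_T, 0):
  V(3,0) = 0.003319; V(3,1) = 0.068681; V(3,2) = 0.130444; V(3,3) = 0.188805
Backward induction: V(k, i) = exp(-r*dt) * [p * V(k+1, i) + (1-p) * V(k+1, i+1)]; then take max(V_cont, immediate exercise) for American.
  V(2,0) = exp(-r*dt) * [p*0.003319 + (1-p)*0.068681] = 0.036430; exercise = 0.036463; V(2,0) = max -> 0.036463
  V(2,1) = exp(-r*dt) * [p*0.068681 + (1-p)*0.130444] = 0.099967; exercise = 0.100000; V(2,1) = max -> 0.100000
  V(2,2) = exp(-r*dt) * [p*0.130444 + (1-p)*0.188805] = 0.160004; exercise = 0.160038; V(2,2) = max -> 0.160038
  V(1,0) = exp(-r*dt) * [p*0.036463 + (1-p)*0.100000] = 0.068648; exercise = 0.068681; V(1,0) = max -> 0.068681
  V(1,1) = exp(-r*dt) * [p*0.100000 + (1-p)*0.160038] = 0.130411; exercise = 0.130444; V(1,1) = max -> 0.130444
  V(0,0) = exp(-r*dt) * [p*0.068681 + (1-p)*0.130444] = 0.099967; exercise = 0.100000; V(0,0) = max -> 0.100000

Answer: Price = V(0,0) = 0.1000


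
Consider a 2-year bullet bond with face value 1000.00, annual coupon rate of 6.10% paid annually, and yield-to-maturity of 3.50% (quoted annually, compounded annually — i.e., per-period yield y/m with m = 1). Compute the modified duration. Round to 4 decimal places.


Answer: Modified duration = 1.8781

Derivation:
Coupon per period c = face * coupon_rate / m = 61.000000
Periods per year m = 1; per-period yield y/m = 0.035000
Number of cashflows N = 2
Cashflows (t years, CF_t, discount factor 1/(1+y/m)^(m*t), PV):
  t = 1.0000: CF_t = 61.000000, DF = 0.966184, PV = 58.937198
  t = 2.0000: CF_t = 1061.000000, DF = 0.933511, PV = 990.454853
Price P = sum_t PV_t = 1049.392051
First compute Macaulay numerator sum_t t * PV_t:
  t * PV_t at t = 1.0000: 58.937198
  t * PV_t at t = 2.0000: 1980.909706
Macaulay duration D = 2039.846904 / 1049.392051 = 1.943837
Modified duration = D / (1 + y/m) = 1.943837 / (1 + 0.035000) = 1.878103


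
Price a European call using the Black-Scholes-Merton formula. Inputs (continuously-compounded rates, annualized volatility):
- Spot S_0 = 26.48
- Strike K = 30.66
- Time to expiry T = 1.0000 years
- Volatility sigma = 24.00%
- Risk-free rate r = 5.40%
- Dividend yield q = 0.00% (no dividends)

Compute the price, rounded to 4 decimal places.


d1 = (ln(S/K) + (r - q + 0.5*sigma^2) * T) / (sigma * sqrt(T)) = -0.26570476
d2 = d1 - sigma * sqrt(T) = -0.50570476
exp(-rT) = 0.94743211; exp(-qT) = 1.00000000
C = S_0 * exp(-qT) * N(d1) - K * exp(-rT) * N(d2)
N(d1) = 0.39523330; N(d2) = 0.30653196
C = 26.4800 * 1.00000000 * 0.39523330 - 30.6600 * 0.94743211 * 0.30653196 = 1.5616

Answer: Price = 1.5616


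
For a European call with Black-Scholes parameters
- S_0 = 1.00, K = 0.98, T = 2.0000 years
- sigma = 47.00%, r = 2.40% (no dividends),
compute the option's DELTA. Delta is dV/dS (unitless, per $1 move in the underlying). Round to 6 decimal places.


d1 = 0.4349499677; d2 = -0.2297304066
phi(d1) = 0.3629358180; exp(-qT) = 1.0000000000; exp(-rT) = 0.9531337871
N(d1) = 0.6682006280
Delta = exp(-qT) * N(d1) = 1.0000000000 * 0.6682006280 = 0.668201

Answer: Delta = 0.668201


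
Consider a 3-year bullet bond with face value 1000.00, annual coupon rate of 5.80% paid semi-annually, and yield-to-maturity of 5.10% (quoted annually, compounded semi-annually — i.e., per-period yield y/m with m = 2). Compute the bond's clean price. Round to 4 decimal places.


Answer: Price = 1019.2462

Derivation:
Coupon per period c = face * coupon_rate / m = 29.000000
Periods per year m = 2; per-period yield y/m = 0.025500
Number of cashflows N = 6
Cashflows (t years, CF_t, discount factor 1/(1+y/m)^(m*t), PV):
  t = 0.5000: CF_t = 29.000000, DF = 0.975134, PV = 28.278888
  t = 1.0000: CF_t = 29.000000, DF = 0.950886, PV = 27.575708
  t = 1.5000: CF_t = 29.000000, DF = 0.927242, PV = 26.890012
  t = 2.0000: CF_t = 29.000000, DF = 0.904185, PV = 26.221368
  t = 2.5000: CF_t = 29.000000, DF = 0.881702, PV = 25.569349
  t = 3.0000: CF_t = 1029.000000, DF = 0.859777, PV = 884.710917
Price P = sum_t PV_t = 1019.246243


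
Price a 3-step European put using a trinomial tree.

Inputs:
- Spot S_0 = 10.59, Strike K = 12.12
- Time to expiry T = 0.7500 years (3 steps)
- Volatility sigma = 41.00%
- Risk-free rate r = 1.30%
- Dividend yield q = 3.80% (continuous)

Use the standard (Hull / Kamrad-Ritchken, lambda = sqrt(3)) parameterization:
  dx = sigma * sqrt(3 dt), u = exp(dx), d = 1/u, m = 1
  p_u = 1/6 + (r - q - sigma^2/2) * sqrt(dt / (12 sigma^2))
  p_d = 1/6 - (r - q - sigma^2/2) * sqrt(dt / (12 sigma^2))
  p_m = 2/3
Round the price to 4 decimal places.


dt = T/N = 0.250000; dx = sigma*sqrt(3*dt) = 0.355070
u = exp(dx) = 1.426281; d = 1/u = 0.701124
p_u = 0.128276, p_m = 0.666667, p_d = 0.205057
Discount per step: exp(-r*dt) = 0.996755
Stock lattice S(k, j) with j the centered position index:
  k=0: S(0,+0) = 10.5900
  k=1: S(1,-1) = 7.4249; S(1,+0) = 10.5900; S(1,+1) = 15.1043
  k=2: S(2,-2) = 5.2058; S(2,-1) = 7.4249; S(2,+0) = 10.5900; S(2,+1) = 15.1043; S(2,+2) = 21.5430
  k=3: S(3,-3) = 3.6499; S(3,-2) = 5.2058; S(3,-1) = 7.4249; S(3,+0) = 10.5900; S(3,+1) = 15.1043; S(3,+2) = 21.5430; S(3,+3) = 30.7264
Terminal payoffs V(N, j) = max(K - S_T, 0):
  V(3,-3) = 8.470103; V(3,-2) = 6.914221; V(3,-1) = 4.695096; V(3,+0) = 1.530000; V(3,+1) = 0.000000; V(3,+2) = 0.000000; V(3,+3) = 0.000000
Backward induction: V(k, j) = exp(-r*dt) * [p_u * V(k+1, j+1) + p_m * V(k+1, j) + p_d * V(k+1, j-1)]
  V(2,-2) = exp(-r*dt) * [p_u*4.695096 + p_m*6.914221 + p_d*8.470103] = 6.926058
  V(2,-1) = exp(-r*dt) * [p_u*1.530000 + p_m*4.695096 + p_d*6.914221] = 4.728743
  V(2,+0) = exp(-r*dt) * [p_u*0.000000 + p_m*1.530000 + p_d*4.695096] = 1.976329
  V(2,+1) = exp(-r*dt) * [p_u*0.000000 + p_m*0.000000 + p_d*1.530000] = 0.312719
  V(2,+2) = exp(-r*dt) * [p_u*0.000000 + p_m*0.000000 + p_d*0.000000] = 0.000000
  V(1,-1) = exp(-r*dt) * [p_u*1.976329 + p_m*4.728743 + p_d*6.926058] = 4.810588
  V(1,+0) = exp(-r*dt) * [p_u*0.312719 + p_m*1.976329 + p_d*4.728743] = 2.319777
  V(1,+1) = exp(-r*dt) * [p_u*0.000000 + p_m*0.312719 + p_d*1.976329] = 0.611748
  V(0,+0) = exp(-r*dt) * [p_u*0.611748 + p_m*2.319777 + p_d*4.810588] = 2.602962

Answer: Price = V(0,0) = 2.6030


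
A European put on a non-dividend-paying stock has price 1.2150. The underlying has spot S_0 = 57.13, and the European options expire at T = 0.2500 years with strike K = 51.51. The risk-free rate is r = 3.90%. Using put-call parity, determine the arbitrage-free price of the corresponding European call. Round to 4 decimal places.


Answer: Call price = 7.3348

Derivation:
Put-call parity: C - P = S_0 * exp(-qT) - K * exp(-rT).
S_0 * exp(-qT) = 57.1300 * 1.00000000 = 57.13000000
K * exp(-rT) = 51.5100 * 0.99029738 = 51.01021790
C = P + S*exp(-qT) - K*exp(-rT)
C = 1.2150 + 57.13000000 - 51.01021790 = 7.3348


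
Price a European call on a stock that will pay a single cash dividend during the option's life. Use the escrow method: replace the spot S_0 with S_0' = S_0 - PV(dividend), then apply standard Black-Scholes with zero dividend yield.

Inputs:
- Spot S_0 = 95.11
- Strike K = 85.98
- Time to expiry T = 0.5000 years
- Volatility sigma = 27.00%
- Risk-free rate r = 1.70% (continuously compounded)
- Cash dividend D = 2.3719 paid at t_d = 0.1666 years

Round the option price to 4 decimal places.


Answer: Price = 11.1605

Derivation:
PV(D) = D * exp(-r * t_d) = 2.3719 * 0.99717181 = 2.36519181
S_0' = S_0 - PV(D) = 95.1100 - 2.36519181 = 92.74480819
d1 = (ln(S_0'/K) + (r + sigma^2/2)*T) / (sigma*sqrt(T)) = 0.53667840
d2 = d1 - sigma*sqrt(T) = 0.34575957
exp(-rT) = 0.99153602
N(d1) = 0.70425511; N(d2) = 0.63523829
C = S_0' * N(d1) - K * exp(-rT) * N(d2) = 92.74480819 * 0.70425511 - 85.9800 * 0.99153602 * 0.63523829 = 11.1605


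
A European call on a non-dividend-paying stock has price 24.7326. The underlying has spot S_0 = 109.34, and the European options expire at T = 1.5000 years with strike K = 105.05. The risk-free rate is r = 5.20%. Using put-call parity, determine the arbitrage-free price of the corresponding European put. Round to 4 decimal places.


Answer: Put price = 12.5601

Derivation:
Put-call parity: C - P = S_0 * exp(-qT) - K * exp(-rT).
S_0 * exp(-qT) = 109.3400 * 1.00000000 = 109.34000000
K * exp(-rT) = 105.0500 * 0.92496443 = 97.16751301
P = C - S*exp(-qT) + K*exp(-rT)
P = 24.7326 - 109.34000000 + 97.16751301 = 12.5601


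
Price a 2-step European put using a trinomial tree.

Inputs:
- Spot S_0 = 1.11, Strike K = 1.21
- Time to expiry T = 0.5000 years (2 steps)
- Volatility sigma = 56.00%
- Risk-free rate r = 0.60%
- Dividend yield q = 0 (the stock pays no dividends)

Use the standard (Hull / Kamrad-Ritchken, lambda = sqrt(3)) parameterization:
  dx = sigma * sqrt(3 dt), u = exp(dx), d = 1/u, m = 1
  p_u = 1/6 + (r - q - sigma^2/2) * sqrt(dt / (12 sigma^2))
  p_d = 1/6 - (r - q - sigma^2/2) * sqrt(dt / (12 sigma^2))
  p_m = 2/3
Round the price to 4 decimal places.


Answer: Price = V(0,0) = 0.2267

Derivation:
dt = T/N = 0.250000; dx = sigma*sqrt(3*dt) = 0.484974
u = exp(dx) = 1.624133; d = 1/u = 0.615713
p_u = 0.127799, p_m = 0.666667, p_d = 0.205535
Discount per step: exp(-r*dt) = 0.998501
Stock lattice S(k, j) with j the centered position index:
  k=0: S(0,+0) = 1.1100
  k=1: S(1,-1) = 0.6834; S(1,+0) = 1.1100; S(1,+1) = 1.8028
  k=2: S(2,-2) = 0.4208; S(2,-1) = 0.6834; S(2,+0) = 1.1100; S(2,+1) = 1.8028; S(2,+2) = 2.9280
Terminal payoffs V(N, j) = max(K - S_T, 0):
  V(2,-2) = 0.789196; V(2,-1) = 0.526558; V(2,+0) = 0.100000; V(2,+1) = 0.000000; V(2,+2) = 0.000000
Backward induction: V(k, j) = exp(-r*dt) * [p_u * V(k+1, j+1) + p_m * V(k+1, j) + p_d * V(k+1, j-1)]
  V(1,-1) = exp(-r*dt) * [p_u*0.100000 + p_m*0.526558 + p_d*0.789196] = 0.525238
  V(1,+0) = exp(-r*dt) * [p_u*0.000000 + p_m*0.100000 + p_d*0.526558] = 0.174631
  V(1,+1) = exp(-r*dt) * [p_u*0.000000 + p_m*0.000000 + p_d*0.100000] = 0.020523
  V(0,+0) = exp(-r*dt) * [p_u*0.020523 + p_m*0.174631 + p_d*0.525238] = 0.226657
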